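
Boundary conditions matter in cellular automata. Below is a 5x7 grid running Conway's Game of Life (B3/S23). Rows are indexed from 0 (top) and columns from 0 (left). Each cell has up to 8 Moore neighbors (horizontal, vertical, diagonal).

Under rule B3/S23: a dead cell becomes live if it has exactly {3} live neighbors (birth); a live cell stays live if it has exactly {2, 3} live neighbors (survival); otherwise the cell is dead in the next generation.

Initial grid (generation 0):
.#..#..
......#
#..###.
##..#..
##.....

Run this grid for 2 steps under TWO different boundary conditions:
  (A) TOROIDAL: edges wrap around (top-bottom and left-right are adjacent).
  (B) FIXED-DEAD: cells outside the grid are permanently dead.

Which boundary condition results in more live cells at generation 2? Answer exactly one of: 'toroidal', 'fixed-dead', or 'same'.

Answer: toroidal

Derivation:
Under TOROIDAL boundary, generation 2:
###....
...#.##
##.....
.....##
.##.#..
Population = 13

Under FIXED-DEAD boundary, generation 2:
.......
..##...
.#...#.
.....#.
.####..
Population = 9

Comparison: toroidal=13, fixed-dead=9 -> toroidal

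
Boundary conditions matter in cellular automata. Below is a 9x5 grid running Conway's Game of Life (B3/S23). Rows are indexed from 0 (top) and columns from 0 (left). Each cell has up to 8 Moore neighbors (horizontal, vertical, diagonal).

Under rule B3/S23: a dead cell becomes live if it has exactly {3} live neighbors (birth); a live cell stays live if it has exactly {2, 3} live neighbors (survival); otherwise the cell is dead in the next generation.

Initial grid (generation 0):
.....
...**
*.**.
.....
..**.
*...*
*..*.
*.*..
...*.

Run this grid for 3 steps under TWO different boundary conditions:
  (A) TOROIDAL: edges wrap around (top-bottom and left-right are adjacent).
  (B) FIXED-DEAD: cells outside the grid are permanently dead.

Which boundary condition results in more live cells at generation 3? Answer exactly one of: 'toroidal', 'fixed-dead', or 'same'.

Answer: fixed-dead

Derivation:
Under TOROIDAL boundary, generation 3:
...*.
**...
**..*
.*.*.
..**.
***..
.....
.**..
.*..*
Population = 17

Under FIXED-DEAD boundary, generation 3:
...*.
..*.*
....*
..***
.*.**
***.*
*...*
.***.
.***.
Population = 22

Comparison: toroidal=17, fixed-dead=22 -> fixed-dead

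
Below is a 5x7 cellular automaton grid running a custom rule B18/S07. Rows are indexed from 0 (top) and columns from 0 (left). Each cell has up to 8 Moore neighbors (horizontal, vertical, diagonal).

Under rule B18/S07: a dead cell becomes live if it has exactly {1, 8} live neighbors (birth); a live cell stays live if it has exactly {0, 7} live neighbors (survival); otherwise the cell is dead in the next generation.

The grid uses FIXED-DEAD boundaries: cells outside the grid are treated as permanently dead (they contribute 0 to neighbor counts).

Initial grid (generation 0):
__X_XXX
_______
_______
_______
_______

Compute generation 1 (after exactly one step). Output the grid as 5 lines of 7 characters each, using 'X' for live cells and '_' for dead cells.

Simulating step by step:
Generation 0 (given above): 4 live cells
Generation 1: 4 live cells
(generation 1 grid is the final answer)

Answer: _XX____
_XX____
_______
_______
_______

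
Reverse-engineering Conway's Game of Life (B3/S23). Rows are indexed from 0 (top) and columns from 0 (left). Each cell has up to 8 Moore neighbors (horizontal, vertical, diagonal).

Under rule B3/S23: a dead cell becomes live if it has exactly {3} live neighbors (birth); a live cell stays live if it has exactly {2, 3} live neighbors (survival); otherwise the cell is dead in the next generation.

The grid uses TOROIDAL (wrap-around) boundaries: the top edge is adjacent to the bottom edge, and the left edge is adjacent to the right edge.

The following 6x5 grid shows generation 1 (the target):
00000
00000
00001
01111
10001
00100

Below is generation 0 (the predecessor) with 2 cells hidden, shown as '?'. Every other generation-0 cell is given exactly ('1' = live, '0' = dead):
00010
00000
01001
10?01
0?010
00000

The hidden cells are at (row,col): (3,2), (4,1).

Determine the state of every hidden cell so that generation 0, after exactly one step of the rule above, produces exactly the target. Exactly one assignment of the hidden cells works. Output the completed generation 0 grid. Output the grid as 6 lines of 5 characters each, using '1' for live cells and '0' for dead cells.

Answer: 00010
00000
01001
10001
01010
00000

Derivation:
Hidden generation-0 cells (in order): (3,2), (4,1).
A hidden cell only influences target cells in its own 3x3 neighborhood. Try each of the 2^2 = 4 assignments, step the completed generation 0 forward once under B3/S23, and compare with the target:
  (3,2)=0 (4,1)=0 -> step gives (3,0)='1' but target has '0' -> reject
  (3,2)=0 (4,1)=1 -> step reproduces the target at every cell -> ACCEPT
  (3,2)=1 (4,1)=0 -> step gives (2,1)='1' but target has '0' -> reject
  (3,2)=1 (4,1)=1 -> step gives (2,1)='1' but target has '0' -> reject
Unique solution: (3,2)=dead, (4,1)=live.
Check: live-neighbor counts of every cell in the completed generation 0:
00101
21222
41122
43333
31213
11322
Applying B3/S23 to generation 0 with these counts gives:
00000
00000
00001
01111
10001
00100
which matches the target exactly.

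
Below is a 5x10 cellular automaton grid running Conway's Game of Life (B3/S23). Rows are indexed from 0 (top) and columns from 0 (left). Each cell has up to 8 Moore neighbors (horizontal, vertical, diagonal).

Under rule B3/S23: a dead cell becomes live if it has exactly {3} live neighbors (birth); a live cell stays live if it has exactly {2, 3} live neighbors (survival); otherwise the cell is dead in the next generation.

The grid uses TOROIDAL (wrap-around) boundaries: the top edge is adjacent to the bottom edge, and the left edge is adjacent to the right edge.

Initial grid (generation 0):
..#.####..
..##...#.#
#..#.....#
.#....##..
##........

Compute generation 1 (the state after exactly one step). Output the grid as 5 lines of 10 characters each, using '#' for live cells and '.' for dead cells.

Simulating step by step:
Generation 0 (given above): 17 live cells
Generation 1: 25 live cells
(generation 1 grid is the final answer)

Answer: #.#.#####.
###..#.#.#
##.#..##.#
.##......#
###.......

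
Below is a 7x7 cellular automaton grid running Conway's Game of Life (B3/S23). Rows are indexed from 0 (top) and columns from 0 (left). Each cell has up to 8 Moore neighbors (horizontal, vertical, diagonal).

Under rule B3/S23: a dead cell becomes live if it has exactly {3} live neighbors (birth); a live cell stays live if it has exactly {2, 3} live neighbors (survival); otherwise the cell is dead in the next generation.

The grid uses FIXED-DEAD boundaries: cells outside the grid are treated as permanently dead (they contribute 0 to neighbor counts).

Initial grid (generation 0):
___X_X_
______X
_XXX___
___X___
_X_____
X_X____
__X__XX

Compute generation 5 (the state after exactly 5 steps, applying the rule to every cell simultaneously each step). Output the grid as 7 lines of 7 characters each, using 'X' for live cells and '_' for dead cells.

Answer: _______
_______
_______
_______
_______
_______
_______

Derivation:
Simulating step by step:
Generation 0 (given above): 13 live cells
Generation 1: 10 live cells
_______
___XX__
__XX___
_X_X___
_XX____
__X____
_X_____
Generation 2: 8 live cells
_______
__XXX__
_______
_X_X___
_X_X___
__X____
_______
Generation 3: 6 live cells
___X___
___X___
____X__
_______
_X_X___
__X____
_______
Generation 4: 4 live cells
_______
___XX__
_______
_______
__X____
__X____
_______
Generation 5: 0 live cells
(generation 5 grid is the final answer)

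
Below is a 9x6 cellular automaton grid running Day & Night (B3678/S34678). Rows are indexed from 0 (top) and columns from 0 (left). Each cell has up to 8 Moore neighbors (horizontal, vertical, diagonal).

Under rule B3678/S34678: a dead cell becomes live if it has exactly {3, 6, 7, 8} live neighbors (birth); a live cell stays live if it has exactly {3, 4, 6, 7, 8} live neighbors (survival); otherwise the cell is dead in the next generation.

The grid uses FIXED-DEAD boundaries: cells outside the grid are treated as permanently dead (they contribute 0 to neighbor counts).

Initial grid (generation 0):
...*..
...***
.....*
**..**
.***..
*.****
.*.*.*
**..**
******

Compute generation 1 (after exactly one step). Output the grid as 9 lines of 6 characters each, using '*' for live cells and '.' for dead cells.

Simulating step by step:
Generation 0 (given above): 30 live cells
Generation 1: 23 live cells
(generation 1 grid is the final answer)

Answer: ......
....*.
...***
.*.**.
....*.
..*...
.*.***
*.*.**
******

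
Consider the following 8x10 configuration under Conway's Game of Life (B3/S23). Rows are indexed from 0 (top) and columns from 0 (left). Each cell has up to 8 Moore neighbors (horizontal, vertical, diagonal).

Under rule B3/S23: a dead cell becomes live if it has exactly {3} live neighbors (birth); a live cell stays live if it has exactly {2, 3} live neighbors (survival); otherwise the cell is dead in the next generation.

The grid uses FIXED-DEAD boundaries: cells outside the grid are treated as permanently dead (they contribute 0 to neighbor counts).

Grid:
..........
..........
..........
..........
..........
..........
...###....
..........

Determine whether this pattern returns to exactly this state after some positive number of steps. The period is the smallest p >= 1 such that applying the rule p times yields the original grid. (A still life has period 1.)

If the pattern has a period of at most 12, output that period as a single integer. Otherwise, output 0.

Answer: 2

Derivation:
Simulating and comparing each generation to the original:
Gen 0 (original, given above): 3 live cells
Gen 1: 3 live cells, differs from original
Gen 2: 3 live cells, MATCHES original -> period = 2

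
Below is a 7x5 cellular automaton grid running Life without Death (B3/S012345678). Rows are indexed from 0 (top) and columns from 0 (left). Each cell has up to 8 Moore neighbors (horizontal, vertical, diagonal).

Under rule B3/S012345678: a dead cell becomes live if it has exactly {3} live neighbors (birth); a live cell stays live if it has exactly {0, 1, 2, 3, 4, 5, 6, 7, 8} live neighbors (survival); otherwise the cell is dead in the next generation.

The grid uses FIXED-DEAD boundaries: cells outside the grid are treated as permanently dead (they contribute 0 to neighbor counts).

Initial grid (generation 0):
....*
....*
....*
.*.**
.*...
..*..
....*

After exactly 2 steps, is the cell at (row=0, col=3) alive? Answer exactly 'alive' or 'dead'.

Simulating step by step:
Generation 0 (given above): 9 live cells
Generation 1: 12 live cells
....*
...**
....*
.****
.*.*.
..*..
....*
Generation 2: 15 live cells
...**
...**
....*
.****
.*.**
..**.
....*

Cell (0,3) at generation 2: 1 -> alive

Answer: alive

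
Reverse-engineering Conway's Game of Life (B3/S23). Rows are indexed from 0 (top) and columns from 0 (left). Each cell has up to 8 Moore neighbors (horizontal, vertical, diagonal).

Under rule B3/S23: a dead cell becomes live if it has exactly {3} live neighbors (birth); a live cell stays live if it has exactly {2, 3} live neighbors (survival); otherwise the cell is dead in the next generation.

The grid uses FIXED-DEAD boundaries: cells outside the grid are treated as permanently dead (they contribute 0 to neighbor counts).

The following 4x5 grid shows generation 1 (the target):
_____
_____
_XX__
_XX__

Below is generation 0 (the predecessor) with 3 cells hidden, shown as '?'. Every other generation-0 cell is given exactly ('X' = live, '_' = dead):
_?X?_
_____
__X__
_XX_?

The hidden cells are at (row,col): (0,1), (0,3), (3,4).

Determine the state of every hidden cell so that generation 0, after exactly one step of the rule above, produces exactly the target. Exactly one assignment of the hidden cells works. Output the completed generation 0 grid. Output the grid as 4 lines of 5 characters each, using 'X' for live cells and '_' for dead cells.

Hidden generation-0 cells (in order): (0,1), (0,3), (3,4).
A hidden cell only influences target cells in its own 3x3 neighborhood. Try each of the 2^3 = 8 assignments, step the completed generation 0 forward once under B3/S23, and compare with the target:
  (0,1)=_ (0,3)=_ (3,4)=_ -> step reproduces the target at every cell -> ACCEPT
  (0,1)=_ (0,3)=_ (3,4)=X -> step gives (2,3)='X' but target has '_' -> reject
  (0,1)=_ (0,3)=X (3,4)=_ -> step gives (1,2)='X' but target has '_' -> reject
  (0,1)=_ (0,3)=X (3,4)=X -> step gives (1,2)='X' but target has '_' -> reject
  (0,1)=X (0,3)=_ (3,4)=_ -> step gives (1,1)='X' but target has '_' -> reject
  (0,1)=X (0,3)=_ (3,4)=X -> step gives (1,1)='X' but target has '_' -> reject
  (0,1)=X (0,3)=X (3,4)=_ -> step gives (0,2)='X' but target has '_' -> reject
  (0,1)=X (0,3)=X (3,4)=X -> step gives (0,2)='X' but target has '_' -> reject
Unique solution: (0,1)=dead, (0,3)=dead, (3,4)=dead.
Check: live-neighbor counts of every cell in the completed generation 0:
01010
02220
13220
12220
Applying B3/S23 to generation 0 with these counts gives:
_____
_____
_XX__
_XX__
which matches the target exactly.

Answer: __X__
_____
__X__
_XX__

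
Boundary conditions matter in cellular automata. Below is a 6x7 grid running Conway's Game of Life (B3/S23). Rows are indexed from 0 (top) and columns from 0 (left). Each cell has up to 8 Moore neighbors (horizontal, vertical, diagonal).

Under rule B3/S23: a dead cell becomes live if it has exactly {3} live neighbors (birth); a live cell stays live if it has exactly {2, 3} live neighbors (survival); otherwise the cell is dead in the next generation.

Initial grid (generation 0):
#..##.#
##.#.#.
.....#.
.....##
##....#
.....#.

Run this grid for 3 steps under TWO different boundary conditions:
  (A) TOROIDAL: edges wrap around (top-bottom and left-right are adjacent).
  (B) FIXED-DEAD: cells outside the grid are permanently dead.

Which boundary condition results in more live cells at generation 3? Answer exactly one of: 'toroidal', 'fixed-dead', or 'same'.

Answer: fixed-dead

Derivation:
Under TOROIDAL boundary, generation 3:
...#.#.
....#.#
.......
....#..
...##.#
...#..#
Population = 10

Under FIXED-DEAD boundary, generation 3:
.....##
#....##
.#...##
.....##
.....##
.......
Population = 12

Comparison: toroidal=10, fixed-dead=12 -> fixed-dead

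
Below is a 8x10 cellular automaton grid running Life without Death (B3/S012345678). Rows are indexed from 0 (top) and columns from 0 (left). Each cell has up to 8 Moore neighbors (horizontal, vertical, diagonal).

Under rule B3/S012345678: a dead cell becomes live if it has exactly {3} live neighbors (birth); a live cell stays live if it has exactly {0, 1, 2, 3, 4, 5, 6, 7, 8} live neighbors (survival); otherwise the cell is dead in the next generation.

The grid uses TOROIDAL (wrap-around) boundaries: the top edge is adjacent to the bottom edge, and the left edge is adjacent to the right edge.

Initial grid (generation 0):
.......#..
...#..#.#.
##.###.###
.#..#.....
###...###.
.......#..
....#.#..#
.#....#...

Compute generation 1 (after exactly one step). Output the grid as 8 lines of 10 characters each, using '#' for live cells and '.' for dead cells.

Answer: ......##..
#.##.##.#.
##.#######
.#..#.....
###...###.
##...#.#.#
....####.#
.#...###..

Derivation:
Simulating step by step:
Generation 0 (given above): 26 live cells
Generation 1: 39 live cells
(generation 1 grid is the final answer)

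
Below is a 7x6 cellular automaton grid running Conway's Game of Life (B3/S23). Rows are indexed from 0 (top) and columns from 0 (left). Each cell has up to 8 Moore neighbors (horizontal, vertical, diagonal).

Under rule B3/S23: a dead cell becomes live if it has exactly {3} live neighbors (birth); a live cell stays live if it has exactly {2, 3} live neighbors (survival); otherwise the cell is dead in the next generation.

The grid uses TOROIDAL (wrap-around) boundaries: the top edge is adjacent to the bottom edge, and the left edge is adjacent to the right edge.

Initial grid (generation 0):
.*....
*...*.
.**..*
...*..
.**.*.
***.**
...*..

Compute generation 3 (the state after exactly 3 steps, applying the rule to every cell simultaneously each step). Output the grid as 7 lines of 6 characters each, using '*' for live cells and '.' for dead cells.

Simulating step by step:
Generation 0 (given above): 16 live cells
Generation 1: 19 live cells
......
*.*..*
******
*..**.
....*.
*...**
...***
Generation 2: 8 live cells
*..*..
..*...
......
*.....
*.....
*.....
*..*..
Generation 3: 12 live cells
(generation 3 grid is the final answer)

Answer: .***..
......
......
......
**...*
**...*
**...*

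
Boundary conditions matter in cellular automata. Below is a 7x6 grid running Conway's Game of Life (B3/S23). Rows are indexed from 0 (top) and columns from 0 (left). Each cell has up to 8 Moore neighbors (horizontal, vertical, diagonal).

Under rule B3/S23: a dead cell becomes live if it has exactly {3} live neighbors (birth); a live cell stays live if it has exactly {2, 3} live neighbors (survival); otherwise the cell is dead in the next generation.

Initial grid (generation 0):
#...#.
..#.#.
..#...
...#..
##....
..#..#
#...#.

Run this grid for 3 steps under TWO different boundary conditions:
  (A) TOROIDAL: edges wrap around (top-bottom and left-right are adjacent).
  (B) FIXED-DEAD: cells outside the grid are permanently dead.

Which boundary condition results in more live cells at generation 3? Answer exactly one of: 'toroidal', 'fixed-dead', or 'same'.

Under TOROIDAL boundary, generation 3:
....#.
#....#
#.##.#
#.##.#
###...
......
##....
Population = 16

Under FIXED-DEAD boundary, generation 3:
......
......
..##..
.###..
.##...
.#....
......
Population = 8

Comparison: toroidal=16, fixed-dead=8 -> toroidal

Answer: toroidal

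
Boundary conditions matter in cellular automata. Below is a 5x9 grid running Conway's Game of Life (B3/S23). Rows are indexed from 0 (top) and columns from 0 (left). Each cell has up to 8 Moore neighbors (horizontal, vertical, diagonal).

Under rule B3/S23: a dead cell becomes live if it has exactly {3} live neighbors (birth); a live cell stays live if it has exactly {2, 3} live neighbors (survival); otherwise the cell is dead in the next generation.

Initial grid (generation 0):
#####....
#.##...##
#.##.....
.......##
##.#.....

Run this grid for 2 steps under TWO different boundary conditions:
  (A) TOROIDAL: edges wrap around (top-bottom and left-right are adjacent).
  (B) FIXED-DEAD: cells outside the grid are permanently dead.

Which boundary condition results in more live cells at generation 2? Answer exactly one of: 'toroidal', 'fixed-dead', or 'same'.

Under TOROIDAL boundary, generation 2:
...##....
...#.....
..##.....
.........
...##....
Population = 7

Under FIXED-DEAD boundary, generation 2:
.........
.#.#.....
.###.....
..##.....
.........
Population = 7

Comparison: toroidal=7, fixed-dead=7 -> same

Answer: same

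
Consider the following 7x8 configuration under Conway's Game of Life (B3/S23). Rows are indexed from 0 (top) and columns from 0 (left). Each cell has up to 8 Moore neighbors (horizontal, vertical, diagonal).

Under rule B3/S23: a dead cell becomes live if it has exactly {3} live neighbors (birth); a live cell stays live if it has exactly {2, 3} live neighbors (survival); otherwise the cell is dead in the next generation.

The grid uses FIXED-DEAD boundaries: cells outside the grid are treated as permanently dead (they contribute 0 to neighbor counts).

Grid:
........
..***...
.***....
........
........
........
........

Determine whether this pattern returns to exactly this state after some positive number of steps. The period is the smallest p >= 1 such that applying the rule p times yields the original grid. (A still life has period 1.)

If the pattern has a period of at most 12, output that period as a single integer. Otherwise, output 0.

Simulating and comparing each generation to the original:
Gen 0 (original, given above): 6 live cells
Gen 1: 6 live cells, differs from original
Gen 2: 6 live cells, MATCHES original -> period = 2

Answer: 2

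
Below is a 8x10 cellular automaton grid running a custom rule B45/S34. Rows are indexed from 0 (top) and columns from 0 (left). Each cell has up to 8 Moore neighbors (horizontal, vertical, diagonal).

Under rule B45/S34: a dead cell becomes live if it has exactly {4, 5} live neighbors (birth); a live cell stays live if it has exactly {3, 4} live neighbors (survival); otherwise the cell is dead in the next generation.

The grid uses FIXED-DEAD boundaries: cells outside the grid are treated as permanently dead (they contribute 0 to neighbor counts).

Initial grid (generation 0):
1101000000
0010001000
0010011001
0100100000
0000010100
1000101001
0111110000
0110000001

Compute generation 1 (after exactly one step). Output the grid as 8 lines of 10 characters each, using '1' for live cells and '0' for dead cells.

Answer: 0000000000
0110000000
0000010000
0000011000
0000010000
0001111000
0111110000
0111000000

Derivation:
Simulating step by step:
Generation 0 (given above): 25 live cells
Generation 1: 18 live cells
(generation 1 grid is the final answer)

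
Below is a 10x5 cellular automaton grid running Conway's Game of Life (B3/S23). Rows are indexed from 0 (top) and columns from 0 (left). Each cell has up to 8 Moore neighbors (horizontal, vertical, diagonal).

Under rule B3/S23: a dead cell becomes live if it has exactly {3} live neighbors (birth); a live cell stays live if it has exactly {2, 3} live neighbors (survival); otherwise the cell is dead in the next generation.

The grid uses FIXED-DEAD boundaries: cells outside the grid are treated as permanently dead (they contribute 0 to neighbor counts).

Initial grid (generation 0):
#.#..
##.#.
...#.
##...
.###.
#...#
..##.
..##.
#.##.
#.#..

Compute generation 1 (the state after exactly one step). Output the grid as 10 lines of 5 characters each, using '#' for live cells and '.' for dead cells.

Simulating step by step:
Generation 0 (given above): 22 live cells
Generation 1: 17 live cells
(generation 1 grid is the final answer)

Answer: #.#..
##.#.
.....
##.#.
..##.
....#
.##.#
....#
.....
..##.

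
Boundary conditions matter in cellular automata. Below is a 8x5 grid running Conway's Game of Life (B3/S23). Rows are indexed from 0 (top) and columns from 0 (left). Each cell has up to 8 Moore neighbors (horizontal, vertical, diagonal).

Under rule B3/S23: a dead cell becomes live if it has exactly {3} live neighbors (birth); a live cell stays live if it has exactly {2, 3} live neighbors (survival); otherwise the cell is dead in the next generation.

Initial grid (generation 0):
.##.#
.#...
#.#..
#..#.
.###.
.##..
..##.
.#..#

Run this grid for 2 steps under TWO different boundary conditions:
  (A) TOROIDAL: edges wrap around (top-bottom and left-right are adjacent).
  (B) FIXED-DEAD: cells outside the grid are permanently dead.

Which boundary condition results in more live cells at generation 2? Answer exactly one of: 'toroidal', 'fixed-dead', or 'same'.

Under TOROIDAL boundary, generation 2:
##.##
#....
###..
..#..
#..#.
#..#.
#...#
.#..#
Population = 17

Under FIXED-DEAD boundary, generation 2:
.##..
#..#.
#.##.
#.##.
.....
.....
..##.
..##.
Population = 14

Comparison: toroidal=17, fixed-dead=14 -> toroidal

Answer: toroidal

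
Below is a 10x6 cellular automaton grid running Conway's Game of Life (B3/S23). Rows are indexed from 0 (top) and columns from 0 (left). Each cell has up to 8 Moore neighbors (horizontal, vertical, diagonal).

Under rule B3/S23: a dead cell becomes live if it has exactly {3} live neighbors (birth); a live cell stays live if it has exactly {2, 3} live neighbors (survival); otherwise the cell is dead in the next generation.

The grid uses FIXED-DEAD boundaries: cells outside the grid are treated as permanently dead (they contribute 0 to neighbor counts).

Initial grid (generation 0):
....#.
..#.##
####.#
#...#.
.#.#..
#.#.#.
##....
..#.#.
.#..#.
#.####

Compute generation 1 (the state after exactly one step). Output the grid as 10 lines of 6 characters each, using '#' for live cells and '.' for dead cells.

Simulating step by step:
Generation 0 (given above): 27 live cells
Generation 1: 29 live cells
(generation 1 grid is the final answer)

Answer: ...###
..#..#
#.#..#
#...#.
#####.
#.##..
#.#...
#.##..
.#....
.#####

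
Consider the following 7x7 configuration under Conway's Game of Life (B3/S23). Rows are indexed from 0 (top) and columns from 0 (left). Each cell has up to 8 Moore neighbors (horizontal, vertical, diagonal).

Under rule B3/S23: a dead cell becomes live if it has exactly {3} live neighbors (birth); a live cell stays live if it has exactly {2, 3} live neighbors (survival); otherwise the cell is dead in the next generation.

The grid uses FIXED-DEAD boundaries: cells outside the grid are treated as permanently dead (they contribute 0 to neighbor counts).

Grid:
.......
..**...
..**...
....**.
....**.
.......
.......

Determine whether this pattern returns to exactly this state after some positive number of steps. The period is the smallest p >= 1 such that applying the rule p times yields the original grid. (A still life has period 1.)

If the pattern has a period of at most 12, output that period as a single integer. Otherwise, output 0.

Answer: 2

Derivation:
Simulating and comparing each generation to the original:
Gen 0 (original, given above): 8 live cells
Gen 1: 6 live cells, differs from original
Gen 2: 8 live cells, MATCHES original -> period = 2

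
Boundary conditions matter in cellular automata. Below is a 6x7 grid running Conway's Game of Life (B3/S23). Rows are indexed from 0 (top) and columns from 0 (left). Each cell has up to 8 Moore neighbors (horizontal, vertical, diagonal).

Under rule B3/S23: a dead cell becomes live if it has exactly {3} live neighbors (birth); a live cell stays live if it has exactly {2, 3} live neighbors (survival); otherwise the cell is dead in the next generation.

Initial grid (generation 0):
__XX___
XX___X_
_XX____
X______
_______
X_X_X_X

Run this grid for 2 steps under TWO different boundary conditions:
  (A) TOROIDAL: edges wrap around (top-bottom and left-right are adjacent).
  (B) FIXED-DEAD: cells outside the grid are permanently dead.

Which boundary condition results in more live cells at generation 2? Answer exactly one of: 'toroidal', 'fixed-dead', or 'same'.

Under TOROIDAL boundary, generation 2:
____X__
_X___XX
XXX____
_XX___X
_______
____XXX
Population = 13

Under FIXED-DEAD boundary, generation 2:
_XX____
___X___
_XX____
_XX____
_______
_______
Population = 7

Comparison: toroidal=13, fixed-dead=7 -> toroidal

Answer: toroidal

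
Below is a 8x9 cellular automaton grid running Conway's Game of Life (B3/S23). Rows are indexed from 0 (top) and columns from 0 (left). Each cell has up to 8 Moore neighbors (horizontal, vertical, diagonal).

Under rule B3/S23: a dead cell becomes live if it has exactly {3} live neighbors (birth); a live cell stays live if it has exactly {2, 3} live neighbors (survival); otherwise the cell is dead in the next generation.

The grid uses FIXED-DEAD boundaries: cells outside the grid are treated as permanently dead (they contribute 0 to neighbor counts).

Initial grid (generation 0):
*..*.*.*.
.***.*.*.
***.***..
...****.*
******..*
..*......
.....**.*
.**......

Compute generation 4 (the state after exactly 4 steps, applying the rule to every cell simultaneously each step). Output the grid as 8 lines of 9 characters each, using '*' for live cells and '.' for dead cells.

Simulating step by step:
Generation 0 (given above): 33 live cells
Generation 1: 12 live cells
.*.*.....
.......*.
*........
.........
.*....**.
..*...**.
.**......
.........
Generation 2: 7 live cells
.........
.........
.........
.........
......**.
..*...**.
.**......
.........
Generation 3: 8 live cells
.........
.........
.........
.........
......**.
.**...**.
.**......
.........
Generation 4: 8 live cells
(generation 4 grid is the final answer)

Answer: .........
.........
.........
.........
......**.
.**...**.
.**......
.........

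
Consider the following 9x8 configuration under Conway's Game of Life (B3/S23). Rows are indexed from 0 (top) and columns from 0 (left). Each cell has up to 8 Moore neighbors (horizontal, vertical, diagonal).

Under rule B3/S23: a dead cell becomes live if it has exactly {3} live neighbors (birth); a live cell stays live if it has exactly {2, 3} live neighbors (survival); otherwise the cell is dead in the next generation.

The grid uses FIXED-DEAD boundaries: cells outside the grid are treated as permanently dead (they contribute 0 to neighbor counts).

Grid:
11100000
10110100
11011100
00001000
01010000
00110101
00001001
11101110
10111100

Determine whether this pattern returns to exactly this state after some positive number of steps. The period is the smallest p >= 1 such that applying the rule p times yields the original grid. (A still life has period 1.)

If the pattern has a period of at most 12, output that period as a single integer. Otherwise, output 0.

Answer: 0

Derivation:
Simulating and comparing each generation to the original:
Gen 0 (original, given above): 32 live cells
Gen 1: 21 live cells, differs from original
Gen 2: 24 live cells, differs from original
Gen 3: 13 live cells, differs from original
Gen 4: 10 live cells, differs from original
Gen 5: 8 live cells, differs from original
Gen 6: 8 live cells, differs from original
Gen 7: 8 live cells, differs from original
Gen 8: 8 live cells, differs from original
Gen 9: 8 live cells, differs from original
Gen 10: 8 live cells, differs from original
Gen 11: 8 live cells, differs from original
Gen 12: 8 live cells, differs from original
No period found within 12 steps.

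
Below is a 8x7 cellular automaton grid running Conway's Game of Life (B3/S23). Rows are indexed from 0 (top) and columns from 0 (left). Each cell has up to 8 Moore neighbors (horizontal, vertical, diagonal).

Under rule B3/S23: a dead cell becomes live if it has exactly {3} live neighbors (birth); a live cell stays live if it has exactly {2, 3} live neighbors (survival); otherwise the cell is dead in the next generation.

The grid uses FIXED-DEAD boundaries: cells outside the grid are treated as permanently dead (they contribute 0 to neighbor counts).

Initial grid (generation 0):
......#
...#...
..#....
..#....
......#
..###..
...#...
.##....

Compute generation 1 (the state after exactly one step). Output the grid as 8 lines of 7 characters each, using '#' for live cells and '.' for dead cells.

Answer: .......
.......
..##...
.......
..#....
..###..
.#..#..
..#....

Derivation:
Simulating step by step:
Generation 0 (given above): 11 live cells
Generation 1: 9 live cells
(generation 1 grid is the final answer)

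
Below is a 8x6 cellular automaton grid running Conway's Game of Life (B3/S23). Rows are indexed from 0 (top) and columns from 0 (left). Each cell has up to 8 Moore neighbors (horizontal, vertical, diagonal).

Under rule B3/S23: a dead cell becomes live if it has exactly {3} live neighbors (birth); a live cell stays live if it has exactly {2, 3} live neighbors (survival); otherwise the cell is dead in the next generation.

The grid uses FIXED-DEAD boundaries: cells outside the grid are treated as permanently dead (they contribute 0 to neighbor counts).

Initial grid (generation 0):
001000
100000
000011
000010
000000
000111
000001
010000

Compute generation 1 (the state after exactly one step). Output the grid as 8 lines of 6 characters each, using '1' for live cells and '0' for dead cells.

Answer: 000000
000000
000011
000011
000101
000011
000001
000000

Derivation:
Simulating step by step:
Generation 0 (given above): 10 live cells
Generation 1: 9 live cells
(generation 1 grid is the final answer)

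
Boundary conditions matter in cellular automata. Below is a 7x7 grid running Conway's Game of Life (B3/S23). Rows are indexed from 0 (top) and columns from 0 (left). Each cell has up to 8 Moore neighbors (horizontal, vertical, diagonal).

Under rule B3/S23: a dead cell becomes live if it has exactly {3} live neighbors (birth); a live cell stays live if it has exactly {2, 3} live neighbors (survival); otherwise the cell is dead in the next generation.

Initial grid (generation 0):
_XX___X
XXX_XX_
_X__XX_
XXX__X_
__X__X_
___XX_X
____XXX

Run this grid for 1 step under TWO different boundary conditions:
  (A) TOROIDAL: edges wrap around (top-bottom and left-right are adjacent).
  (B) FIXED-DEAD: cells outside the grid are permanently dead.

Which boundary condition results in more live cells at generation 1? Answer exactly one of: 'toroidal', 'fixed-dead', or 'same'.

Answer: fixed-dead

Derivation:
Under TOROIDAL boundary, generation 1:
__X____
____X__
_______
X_XX_X_
X_X__X_
___X__X
__X_X_X
Population = 14

Under FIXED-DEAD boundary, generation 1:
X_XX_X_
X___X_X
______X
X_XX_XX
__X__XX
___X__X
___XX_X
Population = 21

Comparison: toroidal=14, fixed-dead=21 -> fixed-dead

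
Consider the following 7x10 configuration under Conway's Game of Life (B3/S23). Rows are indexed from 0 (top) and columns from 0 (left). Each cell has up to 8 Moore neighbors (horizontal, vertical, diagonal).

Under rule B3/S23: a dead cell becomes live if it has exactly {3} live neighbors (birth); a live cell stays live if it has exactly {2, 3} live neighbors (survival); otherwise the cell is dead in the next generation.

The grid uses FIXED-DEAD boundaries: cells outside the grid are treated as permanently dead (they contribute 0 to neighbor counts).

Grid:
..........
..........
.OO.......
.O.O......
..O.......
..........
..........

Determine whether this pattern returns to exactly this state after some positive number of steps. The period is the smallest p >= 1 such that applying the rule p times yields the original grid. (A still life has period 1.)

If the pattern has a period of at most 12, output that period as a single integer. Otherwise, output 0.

Answer: 1

Derivation:
Simulating and comparing each generation to the original:
Gen 0 (original, given above): 5 live cells
Gen 1: 5 live cells, MATCHES original -> period = 1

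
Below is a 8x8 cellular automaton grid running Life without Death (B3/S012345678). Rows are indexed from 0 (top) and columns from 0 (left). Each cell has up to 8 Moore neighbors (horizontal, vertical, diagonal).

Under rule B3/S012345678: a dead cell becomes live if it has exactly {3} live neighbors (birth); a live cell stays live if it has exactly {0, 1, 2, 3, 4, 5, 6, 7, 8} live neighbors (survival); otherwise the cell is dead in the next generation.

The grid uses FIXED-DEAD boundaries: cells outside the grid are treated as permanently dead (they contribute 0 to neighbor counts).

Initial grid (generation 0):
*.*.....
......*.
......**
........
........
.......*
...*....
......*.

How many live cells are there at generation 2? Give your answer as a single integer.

Simulating step by step:
Generation 0 (given above): 8 live cells
Generation 1: 9 live cells
*.*.....
......**
......**
........
........
.......*
...*....
......*.
Generation 2: 9 live cells
*.*.....
......**
......**
........
........
.......*
...*....
......*.
Population at generation 2: 9

Answer: 9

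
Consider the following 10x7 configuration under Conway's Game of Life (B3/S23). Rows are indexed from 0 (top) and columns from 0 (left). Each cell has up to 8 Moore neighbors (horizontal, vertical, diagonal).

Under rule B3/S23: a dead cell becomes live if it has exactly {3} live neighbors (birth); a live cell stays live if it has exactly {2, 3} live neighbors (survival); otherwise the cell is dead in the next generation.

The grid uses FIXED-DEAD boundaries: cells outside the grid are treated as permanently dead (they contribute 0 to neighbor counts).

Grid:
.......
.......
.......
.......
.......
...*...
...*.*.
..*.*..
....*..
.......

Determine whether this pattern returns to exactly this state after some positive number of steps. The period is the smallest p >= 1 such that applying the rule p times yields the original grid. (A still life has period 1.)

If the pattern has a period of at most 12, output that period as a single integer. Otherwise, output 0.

Simulating and comparing each generation to the original:
Gen 0 (original, given above): 6 live cells
Gen 1: 6 live cells, differs from original
Gen 2: 6 live cells, MATCHES original -> period = 2

Answer: 2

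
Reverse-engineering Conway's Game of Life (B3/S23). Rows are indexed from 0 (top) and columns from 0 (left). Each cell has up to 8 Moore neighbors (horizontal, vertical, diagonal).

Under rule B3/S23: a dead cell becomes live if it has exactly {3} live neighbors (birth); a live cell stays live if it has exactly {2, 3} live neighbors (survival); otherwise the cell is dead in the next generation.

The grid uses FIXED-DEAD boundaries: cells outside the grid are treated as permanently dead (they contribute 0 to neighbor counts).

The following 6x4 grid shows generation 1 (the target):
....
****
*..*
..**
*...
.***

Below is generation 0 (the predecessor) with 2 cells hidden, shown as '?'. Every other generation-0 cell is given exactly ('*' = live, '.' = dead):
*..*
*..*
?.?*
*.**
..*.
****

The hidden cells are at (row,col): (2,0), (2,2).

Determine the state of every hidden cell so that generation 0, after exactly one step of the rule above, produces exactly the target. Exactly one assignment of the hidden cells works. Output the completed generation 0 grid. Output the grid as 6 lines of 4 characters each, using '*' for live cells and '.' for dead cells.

Answer: *..*
*..*
*..*
*.**
..*.
****

Derivation:
Hidden generation-0 cells (in order): (2,0), (2,2).
A hidden cell only influences target cells in its own 3x3 neighborhood. Try each of the 2^2 = 4 assignments, step the completed generation 0 forward once under B3/S23, and compare with the target:
  (2,0)=. (2,2)=. -> step gives (1,0)='.' but target has '*' -> reject
  (2,0)=. (2,2)=* -> step gives (1,0)='.' but target has '*' -> reject
  (2,0)=* (2,2)=. -> step reproduces the target at every cell -> ACCEPT
  (2,0)=* (2,2)=* -> step gives (1,1)='.' but target has '*' -> reject
Unique solution: (2,0)=live, (2,2)=dead.
Check: live-neighbor counts of every cell in the completed generation 0:
1221
2332
2443
1433
3655
1332
Applying B3/S23 to generation 0 with these counts gives:
....
****
*..*
..**
*...
.***
which matches the target exactly.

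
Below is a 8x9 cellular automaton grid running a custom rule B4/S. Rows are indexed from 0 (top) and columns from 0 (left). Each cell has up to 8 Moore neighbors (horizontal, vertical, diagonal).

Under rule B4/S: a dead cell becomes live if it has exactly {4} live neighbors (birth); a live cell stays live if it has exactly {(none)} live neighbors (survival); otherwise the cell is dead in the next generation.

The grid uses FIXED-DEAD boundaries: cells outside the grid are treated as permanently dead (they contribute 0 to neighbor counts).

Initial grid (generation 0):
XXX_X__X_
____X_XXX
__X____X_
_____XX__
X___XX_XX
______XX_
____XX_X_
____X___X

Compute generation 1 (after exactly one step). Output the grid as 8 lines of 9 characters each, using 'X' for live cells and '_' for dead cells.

Answer: _________
_X_X_____
_____X___
_______X_
_________
____X___X
______X__
_________

Derivation:
Simulating step by step:
Generation 0 (given above): 25 live cells
Generation 1: 7 live cells
(generation 1 grid is the final answer)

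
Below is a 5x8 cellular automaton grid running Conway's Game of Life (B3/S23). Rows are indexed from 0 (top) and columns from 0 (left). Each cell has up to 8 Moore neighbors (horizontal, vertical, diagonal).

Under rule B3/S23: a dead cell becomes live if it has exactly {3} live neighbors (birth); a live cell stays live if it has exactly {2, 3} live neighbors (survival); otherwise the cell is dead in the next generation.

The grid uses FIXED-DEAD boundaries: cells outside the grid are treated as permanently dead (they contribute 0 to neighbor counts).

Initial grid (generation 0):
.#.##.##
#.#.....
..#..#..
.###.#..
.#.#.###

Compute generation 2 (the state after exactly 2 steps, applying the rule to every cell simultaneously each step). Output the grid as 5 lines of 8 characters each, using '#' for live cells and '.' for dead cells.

Simulating step by step:
Generation 0 (given above): 18 live cells
Generation 1: 15 live cells
.###....
..#.###.
....#...
.#.#.#..
.#.#.##.
Generation 2: 16 live cells
(generation 2 grid is the final answer)

Answer: .#####..
.##.##..
..#...#.
...#.##.
.....##.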